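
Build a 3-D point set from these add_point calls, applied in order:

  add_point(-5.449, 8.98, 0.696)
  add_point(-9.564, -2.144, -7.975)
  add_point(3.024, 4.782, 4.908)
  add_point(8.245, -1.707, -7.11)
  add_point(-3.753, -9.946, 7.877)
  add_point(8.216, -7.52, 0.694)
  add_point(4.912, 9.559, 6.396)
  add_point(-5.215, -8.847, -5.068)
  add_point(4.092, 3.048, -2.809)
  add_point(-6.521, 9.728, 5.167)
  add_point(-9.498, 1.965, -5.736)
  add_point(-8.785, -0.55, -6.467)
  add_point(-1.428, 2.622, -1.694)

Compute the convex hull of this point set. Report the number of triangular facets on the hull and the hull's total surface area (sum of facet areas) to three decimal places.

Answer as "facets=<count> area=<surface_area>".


facets=16 area=1045.008

Points on the hull: [0, 1, 3, 4, 5, 6, 7, 8, 9, 10] (10 of 13).

Facet areas (half cross-product norm):
  f1: (p6, p4, p9) → 113.6970
  f2: (p0, p6, p9) → 26.5624
  f3: (p7, p3, p1) → 65.3113
  f4: (p7, p4, p1) → 49.2926
  f5: (p10, p0, p9) → 18.9819
  f6: (p10, p4, p1) → 43.4789
  f7: (p10, p4, p9) → 124.8787
  f8: (p10, p3, p1) → 41.6615
  f9: (p10, p0, p3) → 92.1066
  f10: (p8, p6, p3) → 27.1537
  f11: (p8, p0, p3) → 17.3871
  f12: (p8, p0, p6) → 58.5738
  f13: (p5, p7, p3) → 68.9815
  f14: (p5, p7, p4) → 83.9675
  f15: (p5, p6, p3) → 84.7696
  f16: (p5, p6, p4) → 128.2041
Σ area = 1045.008

Check V−E+F: 10 − 24 + 16 = 2.


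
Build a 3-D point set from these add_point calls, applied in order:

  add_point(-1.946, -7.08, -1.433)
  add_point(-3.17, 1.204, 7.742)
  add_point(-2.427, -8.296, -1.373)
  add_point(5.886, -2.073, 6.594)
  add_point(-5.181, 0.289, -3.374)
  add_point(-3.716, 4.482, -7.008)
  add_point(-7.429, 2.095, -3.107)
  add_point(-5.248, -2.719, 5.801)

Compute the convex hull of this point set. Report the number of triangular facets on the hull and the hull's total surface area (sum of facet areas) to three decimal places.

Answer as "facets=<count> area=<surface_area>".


facets=10 area=376.855

Extreme-point indices: [0, 1, 2, 3, 5, 6, 7] — 7 of 8 on the boundary.

Facet areas (half cross-product norm):
  f1: (p5, p2, p6) → 33.7290
  f2: (p5, p1, p6) → 31.3109
  f3: (p5, p1, p3) → 73.3193
  f4: (p7, p2, p6) → 46.7893
  f5: (p7, p1, p6) → 25.0495
  f6: (p7, p2, p3) → 52.0284
  f7: (p7, p1, p3) → 23.4219
  f8: (p0, p2, p3) → 6.5310
  f9: (p0, p5, p3) → 79.5692
  f10: (p0, p5, p2) → 5.1065
Σ area = 376.855

Euler characteristic 7−15+10 = 2 ✓


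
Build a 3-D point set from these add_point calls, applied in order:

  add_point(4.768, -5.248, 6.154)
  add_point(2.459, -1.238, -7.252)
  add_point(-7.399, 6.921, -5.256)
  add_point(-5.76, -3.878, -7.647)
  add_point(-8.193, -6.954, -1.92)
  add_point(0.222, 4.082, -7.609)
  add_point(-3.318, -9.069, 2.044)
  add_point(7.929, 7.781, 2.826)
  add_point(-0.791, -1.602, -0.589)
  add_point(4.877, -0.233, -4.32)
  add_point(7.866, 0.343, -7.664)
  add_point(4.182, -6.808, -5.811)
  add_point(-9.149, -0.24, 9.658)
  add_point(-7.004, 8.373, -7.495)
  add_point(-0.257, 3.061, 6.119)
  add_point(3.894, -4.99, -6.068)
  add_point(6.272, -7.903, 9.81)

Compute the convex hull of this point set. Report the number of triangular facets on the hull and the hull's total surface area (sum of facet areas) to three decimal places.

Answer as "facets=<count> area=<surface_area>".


Extreme-point indices: [2, 3, 4, 5, 6, 7, 10, 11, 12, 13, 16] — 11 of 17 on the boundary.

Triangle areas on the boundary:
  f1: (p16, p7, p12) → 140.5965
  f2: (p10, p16, p7) → 108.7501
  f3: (p13, p7, p12) → 158.5189
  f4: (p13, p10, p7) → 104.3618
  f5: (p6, p16, p12) → 80.5055
  f6: (p11, p10, p16) → 63.5643
  f7: (p11, p6, p16) → 68.4167
  f8: (p2, p13, p12) → 2.9823
  f9: (p3, p11, p10) → 43.0102
  f10: (p4, p11, p6) → 36.7712
  f11: (p4, p3, p11) → 36.4573
  f12: (p4, p6, p12) → 42.3744
  f13: (p4, p2, p12) → 92.0414
  f14: (p4, p2, p13) → 13.2905
  f15: (p4, p3, p13) → 39.2596
  f16: (p5, p13, p10) → 2.9025
  f17: (p5, p3, p10) → 41.6079
  f18: (p5, p3, p13) → 41.5983
Σ area = 1117.009

Euler: V−E+F = 11−27+18 = 2.

facets=18 area=1117.009


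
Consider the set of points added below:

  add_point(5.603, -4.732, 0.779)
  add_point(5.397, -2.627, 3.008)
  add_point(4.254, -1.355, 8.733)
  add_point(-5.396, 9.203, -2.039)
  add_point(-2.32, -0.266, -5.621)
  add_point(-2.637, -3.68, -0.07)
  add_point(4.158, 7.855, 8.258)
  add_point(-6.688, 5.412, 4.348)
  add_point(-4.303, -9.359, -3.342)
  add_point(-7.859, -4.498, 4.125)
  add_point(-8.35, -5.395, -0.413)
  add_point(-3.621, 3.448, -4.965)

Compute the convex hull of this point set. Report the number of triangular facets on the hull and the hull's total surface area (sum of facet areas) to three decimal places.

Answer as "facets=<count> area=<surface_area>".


11 of the 12 inputs are extreme points: [0, 1, 2, 3, 4, 6, 7, 8, 9, 10, 11].

Triangle areas on the boundary:
  f1: (p1, p2, p0) → 4.7802
  f2: (p8, p4, p0) → 49.4870
  f3: (p8, p9, p10) → 12.8379
  f4: (p8, p2, p0) → 47.9964
  f5: (p8, p9, p2) → 63.8802
  f6: (p11, p4, p0) → 19.0621
  f7: (p11, p3, p10) → 33.8600
  f8: (p11, p8, p10) → 35.0926
  f9: (p11, p8, p4) → 12.0355
  f10: (p7, p9, p2) → 62.3870
  f11: (p7, p3, p10) → 44.5016
  f12: (p7, p9, p10) → 22.6171
  f13: (p6, p7, p3) → 44.4157
  f14: (p6, p7, p2) → 53.4551
  f15: (p6, p1, p2) → 27.1740
  f16: (p6, p1, p0) → 6.2177
  f17: (p6, p11, p0) → 93.0918
  f18: (p6, p11, p3) → 47.1642
Σ area = 680.056

Check V−E+F: 11 − 27 + 18 = 2.

facets=18 area=680.056


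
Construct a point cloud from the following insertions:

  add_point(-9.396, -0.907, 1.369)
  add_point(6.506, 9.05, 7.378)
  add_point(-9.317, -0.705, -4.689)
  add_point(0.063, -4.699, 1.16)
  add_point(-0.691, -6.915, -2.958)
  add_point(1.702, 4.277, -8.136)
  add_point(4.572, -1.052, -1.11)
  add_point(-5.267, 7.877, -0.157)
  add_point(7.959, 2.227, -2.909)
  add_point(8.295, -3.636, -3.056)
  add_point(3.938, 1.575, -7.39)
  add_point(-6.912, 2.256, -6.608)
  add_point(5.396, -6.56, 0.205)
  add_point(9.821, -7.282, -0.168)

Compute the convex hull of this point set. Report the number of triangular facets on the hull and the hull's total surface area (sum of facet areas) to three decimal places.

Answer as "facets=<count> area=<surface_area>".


Points on the hull: [0, 1, 2, 3, 4, 5, 7, 8, 9, 10, 11, 12, 13] (13 of 14).

Facet areas (half cross-product norm):
  f1: (p7, p1, p0) → 64.7026
  f2: (p7, p5, p1) → 77.9724
  f3: (p3, p1, p0) → 83.5366
  f4: (p3, p1, p13) → 82.9759
  f5: (p8, p1, p13) → 59.4005
  f6: (p8, p5, p1) → 49.9406
  f7: (p4, p3, p0) → 24.1173
  f8: (p9, p8, p13) → 9.5681
  f9: (p9, p4, p13) → 23.4021
  f10: (p12, p3, p13) → 2.4610
  f11: (p12, p4, p13) → 8.7296
  f12: (p12, p4, p3) → 13.4165
  f13: (p2, p4, p0) → 32.1680
  f14: (p2, p7, p0) → 29.2346
  f15: (p10, p9, p4) → 36.9886
  f16: (p10, p8, p5) → 9.4833
  f17: (p10, p9, p8) → 17.7183
  f18: (p11, p2, p4) → 22.9872
  f19: (p11, p10, p4) → 52.7891
  f20: (p11, p10, p5) → 14.8008
  f21: (p11, p7, p5) → 38.3237
  f22: (p11, p2, p7) → 18.1432
Σ area = 772.860

Euler characteristic 13−33+22 = 2 ✓

facets=22 area=772.860


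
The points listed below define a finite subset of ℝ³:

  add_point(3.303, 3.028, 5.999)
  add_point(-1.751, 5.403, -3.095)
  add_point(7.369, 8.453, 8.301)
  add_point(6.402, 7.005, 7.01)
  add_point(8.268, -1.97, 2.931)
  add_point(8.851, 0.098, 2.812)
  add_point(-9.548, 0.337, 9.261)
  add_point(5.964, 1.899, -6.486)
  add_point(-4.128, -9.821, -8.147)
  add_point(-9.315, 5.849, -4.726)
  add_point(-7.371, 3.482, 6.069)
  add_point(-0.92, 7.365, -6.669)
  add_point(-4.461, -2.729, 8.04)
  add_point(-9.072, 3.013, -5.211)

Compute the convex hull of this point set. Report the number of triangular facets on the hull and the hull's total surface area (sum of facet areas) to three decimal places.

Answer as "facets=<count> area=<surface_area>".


facets=18 area=990.351

Points on the hull: [2, 4, 5, 6, 7, 8, 9, 10, 11, 12, 13] (11 of 14).

Triangle areas on the boundary:
  f1: (p12, p8, p6) → 49.0436
  f2: (p12, p2, p6) → 47.6748
  f3: (p13, p8, p6) → 103.4076
  f4: (p13, p9, p6) → 21.2574
  f5: (p10, p2, p6) → 33.4707
  f6: (p10, p9, p6) → 20.6523
  f7: (p10, p9, p2) → 85.7557
  f8: (p7, p2, p5) → 47.4513
  f9: (p4, p12, p8) → 114.3517
  f10: (p4, p7, p5) → 10.5361
  f11: (p4, p7, p8) → 81.1208
  f12: (p4, p2, p5) → 7.4922
  f13: (p4, p12, p2) → 79.2716
  f14: (p11, p7, p8) → 68.3215
  f15: (p11, p13, p8) → 65.5408
  f16: (p11, p13, p9) → 12.6142
  f17: (p11, p9, p2) → 71.9869
  f18: (p11, p7, p2) → 70.4013
Σ area = 990.351

Euler characteristic 11−27+18 = 2 ✓


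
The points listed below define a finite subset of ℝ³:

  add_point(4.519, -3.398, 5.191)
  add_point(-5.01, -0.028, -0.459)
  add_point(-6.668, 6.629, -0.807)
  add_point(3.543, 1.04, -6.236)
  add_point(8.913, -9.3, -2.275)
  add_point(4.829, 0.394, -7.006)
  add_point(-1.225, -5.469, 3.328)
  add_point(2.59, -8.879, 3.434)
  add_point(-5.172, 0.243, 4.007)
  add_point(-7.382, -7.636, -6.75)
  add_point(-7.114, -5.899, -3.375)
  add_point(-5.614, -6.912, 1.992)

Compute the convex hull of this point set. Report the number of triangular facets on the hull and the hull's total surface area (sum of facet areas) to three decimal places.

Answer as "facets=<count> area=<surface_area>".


facets=14 area=632.728

Hull vertices (9/12): indices [0, 2, 4, 5, 7, 8, 9, 10, 11].

Area of each hull facet:
  f1: (p5, p4, p9) → 83.0239
  f2: (p5, p2, p9) → 95.2757
  f3: (p10, p2, p9) → 18.9591
  f4: (p10, p11, p9) → 6.7778
  f5: (p10, p11, p2) → 36.2283
  f6: (p0, p5, p4) → 57.0770
  f7: (p0, p5, p2) → 88.1944
  f8: (p7, p0, p4) → 25.8882
  f9: (p7, p4, p9) → 60.9557
  f10: (p7, p11, p9) → 36.0758
  f11: (p8, p11, p2) → 24.6078
  f12: (p8, p0, p2) → 36.3975
  f13: (p8, p7, p11) → 31.6426
  f14: (p8, p7, p0) → 31.6237
Σ area = 632.728

Euler: V−E+F = 9−21+14 = 2.


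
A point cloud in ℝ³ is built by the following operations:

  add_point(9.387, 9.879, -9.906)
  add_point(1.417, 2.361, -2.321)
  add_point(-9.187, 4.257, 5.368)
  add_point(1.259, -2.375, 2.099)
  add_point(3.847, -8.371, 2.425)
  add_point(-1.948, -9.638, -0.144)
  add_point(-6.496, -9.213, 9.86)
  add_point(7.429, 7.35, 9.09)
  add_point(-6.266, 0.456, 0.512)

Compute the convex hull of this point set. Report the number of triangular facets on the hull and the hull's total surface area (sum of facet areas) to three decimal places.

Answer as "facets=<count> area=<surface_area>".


facets=10 area=957.706

Extreme-point indices: [0, 2, 4, 5, 6, 7, 8] — 7 of 9 on the boundary.

Per-facet area ½‖(b−a)×(c−a)‖:
  f1: (p7, p0, p2) → 165.9978
  f2: (p7, p6, p2) → 124.6648
  f3: (p8, p0, p2) → 65.0694
  f4: (p8, p5, p0) → 115.1951
  f5: (p8, p6, p2) → 45.6545
  f6: (p8, p6, p5) → 58.5242
  f7: (p4, p6, p5) → 35.5455
  f8: (p4, p7, p6) → 111.3628
  f9: (p4, p5, p0) → 72.4561
  f10: (p4, p7, p0) → 163.2354
Σ area = 957.706

Euler: V−E+F = 7−15+10 = 2.


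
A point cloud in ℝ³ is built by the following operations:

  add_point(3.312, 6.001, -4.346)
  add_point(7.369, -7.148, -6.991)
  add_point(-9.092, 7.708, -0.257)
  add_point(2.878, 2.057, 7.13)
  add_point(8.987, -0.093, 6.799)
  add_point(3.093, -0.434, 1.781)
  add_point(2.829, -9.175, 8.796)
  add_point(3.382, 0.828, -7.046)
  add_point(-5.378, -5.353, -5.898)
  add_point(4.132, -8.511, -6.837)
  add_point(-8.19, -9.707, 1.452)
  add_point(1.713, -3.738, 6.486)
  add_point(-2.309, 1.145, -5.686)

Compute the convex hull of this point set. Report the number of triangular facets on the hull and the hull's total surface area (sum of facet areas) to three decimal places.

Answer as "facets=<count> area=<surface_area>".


facets=18 area=936.916

Hull vertices (11/13): indices [0, 1, 2, 3, 4, 6, 7, 8, 9, 10, 12].

Triangle areas on the boundary:
  f1: (p6, p10, p2) → 115.9182
  f2: (p6, p1, p4) → 83.6805
  f3: (p0, p1, p4) → 90.2448
  f4: (p0, p1, p7) → 15.7697
  f5: (p8, p10, p2) → 66.0748
  f6: (p3, p6, p2) → 77.4166
  f7: (p3, p6, p4) → 34.9256
  f8: (p3, p0, p2) → 76.6534
  f9: (p3, p0, p4) → 39.3577
  f10: (p12, p8, p2) → 37.4159
  f11: (p12, p8, p7) → 19.6615
  f12: (p12, p0, p2) → 41.0894
  f13: (p12, p0, p7) → 16.8579
  f14: (p9, p1, p7) → 15.6419
  f15: (p9, p8, p7) → 43.4999
  f16: (p9, p8, p10) → 44.1522
  f17: (p9, p6, p10) → 91.2138
  f18: (p9, p6, p1) → 27.3419
Σ area = 936.916

Check V−E+F: 11 − 27 + 18 = 2.


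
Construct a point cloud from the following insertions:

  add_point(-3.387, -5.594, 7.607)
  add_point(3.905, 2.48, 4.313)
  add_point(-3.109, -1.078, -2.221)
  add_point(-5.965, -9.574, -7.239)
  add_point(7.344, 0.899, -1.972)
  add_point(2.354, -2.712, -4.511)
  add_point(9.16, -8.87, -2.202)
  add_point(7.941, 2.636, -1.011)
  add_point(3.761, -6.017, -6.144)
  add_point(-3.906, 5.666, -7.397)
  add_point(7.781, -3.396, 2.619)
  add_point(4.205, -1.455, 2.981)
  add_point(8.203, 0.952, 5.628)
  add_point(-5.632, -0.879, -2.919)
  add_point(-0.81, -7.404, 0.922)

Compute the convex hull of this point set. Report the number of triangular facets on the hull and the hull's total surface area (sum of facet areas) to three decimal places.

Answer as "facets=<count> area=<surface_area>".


facets=16 area=731.152

10 of the 15 inputs are extreme points: [0, 1, 3, 4, 6, 7, 8, 9, 12, 13].

Facet areas (half cross-product norm):
  f1: (p0, p6, p3) → 109.8390
  f2: (p12, p0, p6) → 82.6396
  f3: (p8, p6, p3) → 29.7913
  f4: (p8, p9, p3) → 71.0015
  f5: (p13, p9, p3) → 34.5032
  f6: (p13, p0, p3) → 57.0155
  f7: (p13, p0, p9) → 30.0022
  f8: (p7, p12, p6) → 39.4246
  f9: (p1, p0, p9) → 81.9443
  f10: (p1, p12, p0) → 25.9652
  f11: (p1, p7, p9) → 45.6100
  f12: (p1, p7, p12) → 15.0358
  f13: (p4, p8, p9) → 57.1290
  f14: (p4, p7, p9) → 13.7354
  f15: (p4, p8, p6) → 31.0911
  f16: (p4, p7, p6) → 6.4244
Σ area = 731.152

Euler characteristic 10−24+16 = 2 ✓


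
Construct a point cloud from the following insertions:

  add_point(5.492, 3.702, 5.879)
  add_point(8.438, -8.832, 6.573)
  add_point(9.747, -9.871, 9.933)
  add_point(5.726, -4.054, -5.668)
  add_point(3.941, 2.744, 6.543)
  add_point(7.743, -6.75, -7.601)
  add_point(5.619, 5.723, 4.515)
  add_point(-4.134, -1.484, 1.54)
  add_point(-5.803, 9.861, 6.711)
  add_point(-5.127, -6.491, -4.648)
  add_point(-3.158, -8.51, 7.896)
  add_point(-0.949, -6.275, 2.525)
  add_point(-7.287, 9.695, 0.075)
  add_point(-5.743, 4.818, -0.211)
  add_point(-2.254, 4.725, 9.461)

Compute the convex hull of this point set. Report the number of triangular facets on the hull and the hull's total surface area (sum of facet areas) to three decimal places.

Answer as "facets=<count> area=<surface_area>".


9 of the 15 inputs are extreme points: [0, 2, 5, 6, 8, 9, 10, 12, 14].

Per-facet area ½‖(b−a)×(c−a)‖:
  f1: (p10, p8, p12) → 63.1008
  f2: (p6, p8, p12) → 41.9776
  f3: (p6, p5, p12) → 123.9670
  f4: (p6, p5, p2) → 132.2145
  f5: (p14, p10, p2) → 87.7165
  f6: (p14, p10, p8) → 34.0874
  f7: (p14, p6, p8) → 31.5610
  f8: (p9, p5, p2) → 117.6762
  f9: (p9, p10, p2) → 80.0580
  f10: (p9, p5, p12) → 109.8762
  f11: (p9, p10, p12) → 108.7067
  f12: (p0, p6, p2) → 7.9531
  f13: (p0, p14, p2) → 61.4760
  f14: (p0, p14, p6) → 10.3191
Σ area = 1010.690

Euler: V−E+F = 9−21+14 = 2.

facets=14 area=1010.690


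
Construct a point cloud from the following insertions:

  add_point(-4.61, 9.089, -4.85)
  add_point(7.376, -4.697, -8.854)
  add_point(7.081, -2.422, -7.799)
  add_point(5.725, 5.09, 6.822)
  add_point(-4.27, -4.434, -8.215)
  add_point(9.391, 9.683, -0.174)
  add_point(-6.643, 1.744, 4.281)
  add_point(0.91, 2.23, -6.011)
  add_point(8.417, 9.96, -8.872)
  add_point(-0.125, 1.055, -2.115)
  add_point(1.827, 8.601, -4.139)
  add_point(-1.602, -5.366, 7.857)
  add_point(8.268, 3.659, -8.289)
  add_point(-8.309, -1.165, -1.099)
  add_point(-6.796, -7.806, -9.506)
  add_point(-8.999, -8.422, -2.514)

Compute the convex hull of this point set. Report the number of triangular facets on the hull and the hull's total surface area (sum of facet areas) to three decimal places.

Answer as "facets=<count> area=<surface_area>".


facets=18 area=1097.216

Points on the hull: [0, 1, 3, 5, 6, 8, 11, 12, 13, 14, 15] (11 of 16).

Per-facet area ½‖(b−a)×(c−a)‖:
  f1: (p1, p11, p15) → 112.7375
  f2: (p1, p14, p15) → 51.4766
  f3: (p3, p0, p5) → 66.6399
  f4: (p3, p1, p5) → 77.0213
  f5: (p3, p1, p11) → 112.9247
  f6: (p13, p14, p15) → 27.2448
  f7: (p13, p0, p14) → 60.4139
  f8: (p12, p1, p5) → 32.4336
  f9: (p6, p3, p11) → 56.7293
  f10: (p6, p3, p0) → 76.5379
  f11: (p6, p13, p0) → 35.6725
  f12: (p6, p11, p15) → 55.8103
  f13: (p6, p13, p15) → 18.1890
  f14: (p8, p1, p14) → 102.3552
  f15: (p8, p12, p1) → 4.7592
  f16: (p8, p0, p14) → 120.0139
  f17: (p8, p0, p5) → 58.7444
  f18: (p8, p12, p5) → 27.5122
Σ area = 1097.216

Check V−E+F: 11 − 27 + 18 = 2.


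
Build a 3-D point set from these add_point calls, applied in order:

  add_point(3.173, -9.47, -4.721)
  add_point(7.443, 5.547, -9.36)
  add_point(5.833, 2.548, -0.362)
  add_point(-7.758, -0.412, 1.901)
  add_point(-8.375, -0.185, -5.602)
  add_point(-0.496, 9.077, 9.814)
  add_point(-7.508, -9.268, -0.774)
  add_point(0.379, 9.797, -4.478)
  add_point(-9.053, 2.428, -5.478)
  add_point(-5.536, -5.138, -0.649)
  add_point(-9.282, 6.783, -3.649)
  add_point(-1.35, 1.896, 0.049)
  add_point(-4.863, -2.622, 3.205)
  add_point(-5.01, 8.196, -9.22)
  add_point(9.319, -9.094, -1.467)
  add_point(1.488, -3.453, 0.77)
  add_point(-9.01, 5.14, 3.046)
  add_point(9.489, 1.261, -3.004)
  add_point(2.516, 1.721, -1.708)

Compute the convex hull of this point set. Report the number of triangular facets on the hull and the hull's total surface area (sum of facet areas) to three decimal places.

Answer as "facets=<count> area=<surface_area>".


Hull vertices (13/19): indices [0, 1, 4, 5, 6, 7, 8, 10, 12, 13, 14, 16, 17].

Triangle areas on the boundary:
  f1: (p1, p5, p17) → 70.1915
  f2: (p14, p5, p17) → 89.5699
  f3: (p14, p1, p17) → 31.6471
  f4: (p14, p1, p0) → 56.0894
  f5: (p14, p6, p0) → 29.6269
  f6: (p16, p5, p10) → 34.1835
  f7: (p4, p6, p0) → 58.6475
  f8: (p7, p5, p10) → 71.9167
  f9: (p7, p1, p5) → 58.2124
  f10: (p12, p14, p5) → 112.7747
  f11: (p12, p14, p6) → 65.5048
  f12: (p12, p16, p5) → 50.8215
  f13: (p12, p16, p6) → 29.9651
  f14: (p8, p4, p6) → 7.3386
  f15: (p8, p16, p10) → 16.1180
  f16: (p8, p16, p6) → 56.6482
  f17: (p13, p7, p10) → 26.3280
  f18: (p13, p7, p1) → 34.9984
  f19: (p13, p8, p10) → 16.7461
  f20: (p13, p8, p4) → 8.9969
  f21: (p13, p1, p0) → 103.4477
  f22: (p13, p4, p0) → 69.0655
Σ area = 1098.838

Euler characteristic 13−33+22 = 2 ✓

facets=22 area=1098.838


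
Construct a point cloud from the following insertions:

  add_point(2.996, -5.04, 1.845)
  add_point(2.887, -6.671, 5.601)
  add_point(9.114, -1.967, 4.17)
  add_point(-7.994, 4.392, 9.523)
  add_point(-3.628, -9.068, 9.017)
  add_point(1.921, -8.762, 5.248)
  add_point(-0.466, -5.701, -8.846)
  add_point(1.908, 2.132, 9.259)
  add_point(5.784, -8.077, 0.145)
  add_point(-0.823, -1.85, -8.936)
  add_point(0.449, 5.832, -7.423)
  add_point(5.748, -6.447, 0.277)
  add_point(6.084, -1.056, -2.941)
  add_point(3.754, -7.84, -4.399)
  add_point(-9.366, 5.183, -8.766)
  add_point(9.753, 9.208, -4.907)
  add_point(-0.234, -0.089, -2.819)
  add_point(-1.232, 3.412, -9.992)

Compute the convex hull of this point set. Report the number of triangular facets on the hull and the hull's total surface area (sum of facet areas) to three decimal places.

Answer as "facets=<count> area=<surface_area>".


facets=18 area=1145.102

11 of the 18 inputs are extreme points: [2, 3, 4, 5, 6, 7, 8, 13, 14, 15, 17].

Per-facet area ½‖(b−a)×(c−a)‖:
  f1: (p3, p15, p14) → 176.7035
  f2: (p3, p4, p14) → 129.9130
  f3: (p6, p4, p14) → 129.6570
  f4: (p7, p3, p15) → 83.5998
  f5: (p7, p3, p4) → 61.7488
  f6: (p17, p15, p14) → 43.1430
  f7: (p17, p6, p14) → 37.3324
  f8: (p17, p6, p15) → 58.7634
  f9: (p13, p6, p4) → 47.3810
  f10: (p13, p6, p15) → 58.3124
  f11: (p13, p8, p15) → 44.9467
  f12: (p2, p7, p15) → 70.0484
  f13: (p2, p8, p15) → 55.3926
  f14: (p2, p7, p4) → 60.6691
  f15: (p5, p2, p4) → 24.2182
  f16: (p5, p2, p8) → 25.8131
  f17: (p5, p13, p4) → 23.4238
  f18: (p5, p13, p8) → 14.0361
Σ area = 1145.102

Euler characteristic 11−27+18 = 2 ✓


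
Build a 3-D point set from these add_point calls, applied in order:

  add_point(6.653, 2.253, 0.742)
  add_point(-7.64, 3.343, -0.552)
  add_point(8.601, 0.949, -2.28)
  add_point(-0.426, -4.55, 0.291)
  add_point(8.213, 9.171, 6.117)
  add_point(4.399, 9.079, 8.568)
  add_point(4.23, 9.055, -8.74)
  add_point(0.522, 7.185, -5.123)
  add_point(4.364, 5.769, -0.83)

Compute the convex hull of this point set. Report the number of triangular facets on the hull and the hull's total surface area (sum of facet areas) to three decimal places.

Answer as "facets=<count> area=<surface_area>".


facets=10 area=539.328

Points on the hull: [0, 1, 2, 3, 4, 5, 6] (7 of 9).

Area of each hull facet:
  f1: (p6, p4, p2) → 65.7599
  f2: (p3, p6, p1) → 81.4645
  f3: (p3, p6, p2) → 60.2136
  f4: (p5, p3, p1) → 83.0711
  f5: (p5, p3, p4) → 37.7706
  f6: (p5, p6, p1) → 114.6646
  f7: (p5, p6, p4) → 33.2237
  f8: (p0, p4, p2) → 12.8869
  f9: (p0, p3, p2) → 18.7105
  f10: (p0, p3, p4) → 31.5628
Σ area = 539.328

Check V−E+F: 7 − 15 + 10 = 2.


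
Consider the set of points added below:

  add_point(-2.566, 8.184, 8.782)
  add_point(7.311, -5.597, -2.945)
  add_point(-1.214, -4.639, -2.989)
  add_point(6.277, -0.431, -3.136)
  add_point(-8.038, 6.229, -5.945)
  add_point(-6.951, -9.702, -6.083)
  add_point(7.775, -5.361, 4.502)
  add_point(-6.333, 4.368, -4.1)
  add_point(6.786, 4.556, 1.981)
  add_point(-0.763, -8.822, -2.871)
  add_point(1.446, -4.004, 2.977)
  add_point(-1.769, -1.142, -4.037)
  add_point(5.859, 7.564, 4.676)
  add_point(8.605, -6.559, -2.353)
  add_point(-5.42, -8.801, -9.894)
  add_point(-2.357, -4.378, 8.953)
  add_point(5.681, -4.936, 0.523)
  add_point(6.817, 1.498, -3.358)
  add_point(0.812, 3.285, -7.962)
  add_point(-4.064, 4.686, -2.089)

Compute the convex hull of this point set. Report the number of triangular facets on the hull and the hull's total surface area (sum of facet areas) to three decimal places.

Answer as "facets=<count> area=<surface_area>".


facets=20 area=1016.809

Points on the hull: [0, 4, 5, 6, 8, 9, 12, 13, 14, 15, 17, 18] (12 of 20).

Per-facet area ½‖(b−a)×(c−a)‖:
  f1: (p15, p5, p4) → 126.0480
  f2: (p14, p5, p4) → 33.0162
  f3: (p9, p15, p5) → 41.7706
  f4: (p9, p14, p13) → 33.1100
  f5: (p9, p14, p5) → 14.7408
  f6: (p0, p15, p4) → 98.9129
  f7: (p0, p12, p4) → 73.9436
  f8: (p6, p9, p13) → 33.8110
  f9: (p6, p9, p15) → 60.5349
  f10: (p6, p8, p13) → 35.9497
  f11: (p6, p8, p12) → 17.6127
  f12: (p6, p0, p15) → 69.4617
  f13: (p6, p0, p12) → 60.0965
  f14: (p18, p14, p4) → 65.0608
  f15: (p18, p14, p13) → 89.6139
  f16: (p18, p12, p4) → 67.9837
  f17: (p17, p8, p13) → 23.6812
  f18: (p17, p18, p13) → 28.6910
  f19: (p17, p8, p12) → 4.8041
  f20: (p17, p18, p12) → 37.9658
Σ area = 1016.809

Euler characteristic 12−30+20 = 2 ✓


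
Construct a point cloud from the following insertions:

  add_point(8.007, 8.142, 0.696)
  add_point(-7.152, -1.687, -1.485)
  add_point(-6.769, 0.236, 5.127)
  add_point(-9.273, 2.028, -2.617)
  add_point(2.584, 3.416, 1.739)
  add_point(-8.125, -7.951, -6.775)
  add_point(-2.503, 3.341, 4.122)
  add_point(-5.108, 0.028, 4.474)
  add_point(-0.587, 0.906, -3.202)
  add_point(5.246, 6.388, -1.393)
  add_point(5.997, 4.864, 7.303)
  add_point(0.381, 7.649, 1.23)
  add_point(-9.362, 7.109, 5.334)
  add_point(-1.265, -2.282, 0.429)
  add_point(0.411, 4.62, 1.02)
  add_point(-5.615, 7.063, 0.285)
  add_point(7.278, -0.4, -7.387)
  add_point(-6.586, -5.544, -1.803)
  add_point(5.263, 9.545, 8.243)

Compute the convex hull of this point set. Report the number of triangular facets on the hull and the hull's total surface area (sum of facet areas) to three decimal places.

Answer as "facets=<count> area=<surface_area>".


Points on the hull: [0, 2, 3, 5, 7, 9, 10, 12, 13, 15, 16, 17, 18] (13 of 19).

Per-facet area ½‖(b−a)×(c−a)‖:
  f1: (p2, p5, p12) → 45.6079
  f2: (p2, p18, p12) → 54.5553
  f3: (p3, p5, p12) → 29.5393
  f4: (p15, p3, p12) → 21.5802
  f5: (p15, p18, p12) → 43.0848
  f6: (p15, p18, p0) → 53.2600
  f7: (p16, p3, p5) → 89.1412
  f8: (p16, p15, p3) → 57.1825
  f9: (p9, p15, p0) → 17.2207
  f10: (p9, p16, p0) → 15.3574
  f11: (p9, p16, p15) → 47.6830
  f12: (p10, p2, p18) → 32.4324
  f13: (p10, p18, p0) → 18.0620
  f14: (p10, p16, p0) → 43.4166
  f15: (p17, p2, p5) → 9.5725
  f16: (p7, p10, p2) → 8.0060
  f17: (p7, p17, p2) → 7.5274
  f18: (p7, p17, p10) → 43.3063
  f19: (p13, p10, p16) → 71.2630
  f20: (p13, p17, p10) → 12.8671
  f21: (p13, p16, p5) → 66.8438
  f22: (p13, p17, p5) → 13.3065
Σ area = 800.816

Euler: V−E+F = 13−33+22 = 2.

facets=22 area=800.816


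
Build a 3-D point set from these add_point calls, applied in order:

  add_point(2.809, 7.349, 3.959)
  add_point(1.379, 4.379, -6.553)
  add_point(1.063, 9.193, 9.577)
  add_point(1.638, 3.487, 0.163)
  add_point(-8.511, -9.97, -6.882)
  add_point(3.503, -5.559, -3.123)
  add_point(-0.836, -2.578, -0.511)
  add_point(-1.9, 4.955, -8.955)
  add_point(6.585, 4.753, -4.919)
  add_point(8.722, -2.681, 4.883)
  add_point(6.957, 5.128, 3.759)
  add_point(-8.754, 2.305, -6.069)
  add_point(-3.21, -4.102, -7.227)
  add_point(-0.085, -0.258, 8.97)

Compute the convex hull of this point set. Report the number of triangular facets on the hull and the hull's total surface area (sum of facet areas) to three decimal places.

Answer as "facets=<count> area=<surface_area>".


facets=16 area=866.461

10 of the 14 inputs are extreme points: [2, 4, 5, 7, 8, 9, 10, 11, 12, 13].

Triangle areas on the boundary:
  f1: (p13, p4, p11) → 107.4222
  f2: (p13, p2, p11) → 83.6572
  f3: (p13, p4, p9) → 101.8809
  f4: (p13, p2, p9) → 47.1172
  f5: (p5, p4, p9) → 40.6076
  f6: (p5, p8, p9) → 52.1431
  f7: (p7, p2, p11) → 75.1515
  f8: (p7, p8, p2) → 75.6290
  f9: (p7, p4, p11) → 46.4303
  f10: (p10, p2, p9) → 32.7682
  f11: (p10, p8, p9) → 34.9439
  f12: (p10, p8, p2) → 31.4297
  f13: (p12, p5, p8) → 43.6481
  f14: (p12, p7, p8) → 43.7471
  f15: (p12, p5, p4) → 28.9624
  f16: (p12, p7, p4) → 20.9229
Σ area = 866.461

Euler: V−E+F = 10−24+16 = 2.


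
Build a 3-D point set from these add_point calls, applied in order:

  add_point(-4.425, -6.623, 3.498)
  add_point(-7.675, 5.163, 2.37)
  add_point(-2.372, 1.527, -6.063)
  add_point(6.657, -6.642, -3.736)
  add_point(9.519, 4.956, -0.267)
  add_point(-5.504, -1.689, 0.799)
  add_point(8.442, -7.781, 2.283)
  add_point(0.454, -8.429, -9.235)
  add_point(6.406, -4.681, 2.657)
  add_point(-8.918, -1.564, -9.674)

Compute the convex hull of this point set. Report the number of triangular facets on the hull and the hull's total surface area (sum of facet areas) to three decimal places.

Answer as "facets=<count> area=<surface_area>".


facets=14 area=754.778

Hull vertices (9/10): indices [0, 1, 2, 3, 4, 6, 7, 8, 9].

Area of each hull facet:
  f1: (p0, p7, p9) → 75.5164
  f2: (p1, p0, p9) → 79.2454
  f3: (p2, p7, p9) → 42.1455
  f4: (p2, p7, p4) → 73.3539
  f5: (p2, p1, p9) → 42.7521
  f6: (p2, p1, p4) → 72.4539
  f7: (p6, p0, p7) → 79.6895
  f8: (p3, p7, p4) → 44.2003
  f9: (p3, p6, p4) → 39.1676
  f10: (p3, p6, p7) → 16.9719
  f11: (p8, p1, p4) → 86.7705
  f12: (p8, p6, p4) → 16.1263
  f13: (p8, p1, p0) → 67.5092
  f14: (p8, p6, p0) → 18.8751
Σ area = 754.778

Euler: V−E+F = 9−21+14 = 2.


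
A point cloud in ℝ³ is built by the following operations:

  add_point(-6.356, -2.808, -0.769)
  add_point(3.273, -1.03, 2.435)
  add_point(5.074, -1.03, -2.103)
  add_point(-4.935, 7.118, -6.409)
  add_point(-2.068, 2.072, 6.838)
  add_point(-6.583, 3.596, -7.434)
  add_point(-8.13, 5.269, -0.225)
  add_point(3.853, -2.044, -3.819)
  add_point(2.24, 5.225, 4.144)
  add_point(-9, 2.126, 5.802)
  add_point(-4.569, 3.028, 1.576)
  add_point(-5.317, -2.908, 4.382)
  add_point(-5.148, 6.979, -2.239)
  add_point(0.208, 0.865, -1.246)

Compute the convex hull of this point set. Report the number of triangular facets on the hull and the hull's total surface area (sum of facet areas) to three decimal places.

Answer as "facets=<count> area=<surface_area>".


facets=20 area=466.486

Extreme-point indices: [0, 1, 2, 3, 4, 5, 6, 7, 8, 9, 11, 12] — 12 of 14 on the boundary.

Triangle areas on the boundary:
  f1: (p8, p3, p2) → 57.4546
  f2: (p0, p5, p9) → 39.4818
  f3: (p1, p8, p2) → 15.2907
  f4: (p12, p8, p9) → 47.8418
  f5: (p12, p8, p3) → 16.4166
  f6: (p7, p0, p5) → 48.0367
  f7: (p7, p3, p2) → 14.8544
  f8: (p7, p5, p3) → 24.9290
  f9: (p7, p1, p2) → 4.9752
  f10: (p4, p8, p9) → 16.0704
  f11: (p4, p1, p8) → 18.8933
  f12: (p6, p12, p9) → 9.2341
  f13: (p6, p12, p3) → 6.9116
  f14: (p6, p5, p9) → 16.7422
  f15: (p6, p5, p3) → 14.2231
  f16: (p11, p7, p0) → 27.9515
  f17: (p11, p7, p1) → 27.6144
  f18: (p11, p4, p1) → 23.9891
  f19: (p11, p0, p9) → 16.7441
  f20: (p11, p4, p9) → 18.8311
Σ area = 466.486

Euler: V−E+F = 12−30+20 = 2.


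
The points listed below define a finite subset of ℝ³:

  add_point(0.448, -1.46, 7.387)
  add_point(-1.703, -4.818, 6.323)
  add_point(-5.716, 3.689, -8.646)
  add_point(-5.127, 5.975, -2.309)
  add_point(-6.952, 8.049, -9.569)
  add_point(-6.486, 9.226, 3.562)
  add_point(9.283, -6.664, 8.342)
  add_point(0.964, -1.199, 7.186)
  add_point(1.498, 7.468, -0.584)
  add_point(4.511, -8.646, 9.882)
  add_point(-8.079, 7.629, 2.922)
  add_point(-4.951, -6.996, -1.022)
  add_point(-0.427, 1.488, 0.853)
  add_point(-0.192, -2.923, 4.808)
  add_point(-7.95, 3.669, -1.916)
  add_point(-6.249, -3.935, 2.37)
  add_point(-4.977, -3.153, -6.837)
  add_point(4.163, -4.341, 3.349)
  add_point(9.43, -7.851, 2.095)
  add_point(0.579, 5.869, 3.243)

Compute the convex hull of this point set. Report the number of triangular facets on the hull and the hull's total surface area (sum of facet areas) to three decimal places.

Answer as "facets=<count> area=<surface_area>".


facets=28 area=860.975

16 of the 20 inputs are extreme points: [0, 1, 2, 4, 5, 6, 7, 8, 9, 10, 11, 14, 15, 16, 18, 19].

Triangle areas on the boundary:
  f1: (p11, p9, p18) → 64.1712
  f2: (p1, p9, p10) → 30.7544
  f3: (p14, p4, p10) → 25.9183
  f4: (p16, p11, p18) → 50.2013
  f5: (p16, p14, p4) → 39.2189
  f6: (p16, p14, p11) → 31.0709
  f7: (p5, p9, p10) → 25.4546
  f8: (p5, p4, p10) → 14.4496
  f9: (p6, p9, p18) → 16.6779
  f10: (p6, p5, p19) → 36.9831
  f11: (p8, p4, p18) → 95.4835
  f12: (p8, p6, p18) → 55.5037
  f13: (p8, p6, p19) → 30.3132
  f14: (p8, p5, p4) → 54.3958
  f15: (p8, p5, p19) → 16.5871
  f16: (p15, p14, p10) → 27.3882
  f17: (p15, p14, p11) → 20.3982
  f18: (p15, p1, p10) → 34.7336
  f19: (p15, p11, p9) → 33.0805
  f20: (p15, p1, p9) → 9.4343
  f21: (p2, p4, p18) → 31.5828
  f22: (p2, p16, p18) → 55.2068
  f23: (p2, p16, p4) → 2.8411
  f24: (p0, p5, p9) → 3.3493
  f25: (p0, p6, p9) → 23.2402
  f26: (p7, p6, p5) → 25.6951
  f27: (p7, p0, p5) → 4.0712
  f28: (p7, p0, p6) → 2.7701
Σ area = 860.975

Euler: V−E+F = 16−42+28 = 2.


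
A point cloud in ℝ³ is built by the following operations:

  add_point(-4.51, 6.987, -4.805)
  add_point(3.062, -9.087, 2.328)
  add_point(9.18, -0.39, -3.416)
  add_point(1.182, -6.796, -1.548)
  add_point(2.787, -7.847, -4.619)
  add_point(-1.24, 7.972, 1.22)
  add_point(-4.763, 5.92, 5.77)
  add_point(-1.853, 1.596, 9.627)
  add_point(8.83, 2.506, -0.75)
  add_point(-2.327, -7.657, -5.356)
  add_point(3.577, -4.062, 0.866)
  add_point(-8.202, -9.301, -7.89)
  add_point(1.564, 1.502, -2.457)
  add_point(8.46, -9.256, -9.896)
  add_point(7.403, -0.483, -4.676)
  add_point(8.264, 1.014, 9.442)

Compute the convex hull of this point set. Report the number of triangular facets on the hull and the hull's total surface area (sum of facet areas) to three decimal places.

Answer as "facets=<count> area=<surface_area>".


facets=18 area=1018.837

11 of the 16 inputs are extreme points: [0, 1, 2, 5, 6, 7, 8, 11, 13, 14, 15].

Per-facet area ½‖(b−a)×(c−a)‖:
  f1: (p1, p7, p11) → 104.7033
  f2: (p8, p0, p5) → 39.4880
  f3: (p13, p0, p11) → 139.7299
  f4: (p13, p1, p11) → 96.4371
  f5: (p6, p0, p5) → 19.9862
  f6: (p6, p7, p11) → 67.2167
  f7: (p6, p0, p11) → 89.9990
  f8: (p15, p1, p7) → 64.0229
  f9: (p15, p8, p5) → 59.3168
  f10: (p15, p8, p2) → 16.8132
  f11: (p15, p6, p5) → 42.9249
  f12: (p15, p6, p7) → 28.9077
  f13: (p15, p13, p2) → 53.1942
  f14: (p15, p13, p1) → 84.2945
  f15: (p14, p13, p2) → 10.8435
  f16: (p14, p13, p0) → 60.8870
  f17: (p14, p8, p2) → 4.0374
  f18: (p14, p8, p0) → 36.0341
Σ area = 1018.837

Euler characteristic 11−27+18 = 2 ✓


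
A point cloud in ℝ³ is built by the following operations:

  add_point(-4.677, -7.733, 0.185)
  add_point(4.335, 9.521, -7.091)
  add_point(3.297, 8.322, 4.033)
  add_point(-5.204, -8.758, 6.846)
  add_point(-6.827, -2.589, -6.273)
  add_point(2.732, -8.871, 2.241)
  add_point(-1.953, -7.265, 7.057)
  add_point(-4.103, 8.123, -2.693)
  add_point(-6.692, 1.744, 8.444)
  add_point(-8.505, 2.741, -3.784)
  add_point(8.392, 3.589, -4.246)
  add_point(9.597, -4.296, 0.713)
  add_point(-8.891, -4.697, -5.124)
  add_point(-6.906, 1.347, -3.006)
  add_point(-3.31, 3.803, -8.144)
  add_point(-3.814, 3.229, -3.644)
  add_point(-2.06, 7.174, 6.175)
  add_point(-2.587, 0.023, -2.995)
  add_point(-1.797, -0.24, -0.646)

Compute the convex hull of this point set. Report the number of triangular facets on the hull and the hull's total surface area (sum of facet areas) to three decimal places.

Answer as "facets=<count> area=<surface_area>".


facets=26 area=960.754

15 of the 19 inputs are extreme points: [0, 1, 2, 3, 4, 5, 6, 7, 8, 9, 10, 11, 12, 14, 16].

Facet areas (half cross-product norm):
  f1: (p3, p8, p12) → 69.1124
  f2: (p6, p3, p8) → 18.3895
  f3: (p6, p5, p11) → 24.1049
  f4: (p6, p5, p3) → 10.8770
  f5: (p14, p10, p1) → 37.1187
  f6: (p14, p7, p1) → 31.3303
  f7: (p2, p10, p1) → 39.8412
  f8: (p2, p7, p1) → 45.1528
  f9: (p2, p10, p11) → 50.7616
  f10: (p2, p6, p11) → 93.7110
  f11: (p2, p6, p8) → 65.4178
  f12: (p0, p3, p12) → 17.3660
  f13: (p0, p5, p12) → 17.7055
  f14: (p0, p5, p3) → 25.6942
  f15: (p4, p14, p12) → 3.3539
  f16: (p4, p14, p10) → 43.5222
  f17: (p4, p10, p11) → 77.0537
  f18: (p4, p5, p12) → 22.5126
  f19: (p4, p5, p11) → 58.6152
  f20: (p9, p14, p12) → 25.8955
  f21: (p9, p14, p7) → 21.0153
  f22: (p9, p8, p12) → 46.6762
  f23: (p9, p7, p8) → 42.9068
  f24: (p16, p7, p8) → 33.3373
  f25: (p16, p2, p8) → 12.7624
  f26: (p16, p2, p7) → 26.5204
Σ area = 960.754

Euler: V−E+F = 15−39+26 = 2.


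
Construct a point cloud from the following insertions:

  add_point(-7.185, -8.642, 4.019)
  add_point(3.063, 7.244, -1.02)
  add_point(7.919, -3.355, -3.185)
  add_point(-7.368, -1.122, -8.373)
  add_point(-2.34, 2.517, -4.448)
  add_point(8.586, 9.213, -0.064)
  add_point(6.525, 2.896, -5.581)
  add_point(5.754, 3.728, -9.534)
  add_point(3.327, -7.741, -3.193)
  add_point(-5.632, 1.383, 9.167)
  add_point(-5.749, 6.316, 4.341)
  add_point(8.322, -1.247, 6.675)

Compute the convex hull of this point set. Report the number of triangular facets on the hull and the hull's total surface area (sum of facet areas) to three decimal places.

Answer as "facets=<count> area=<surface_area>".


Hull vertices (10/12): indices [0, 1, 2, 3, 5, 7, 8, 9, 10, 11].

Triangle areas on the boundary:
  f1: (p10, p9, p5) → 49.9154
  f2: (p10, p0, p3) → 94.5509
  f3: (p10, p9, p0) → 37.3109
  f4: (p7, p2, p5) → 53.4084
  f5: (p8, p0, p3) → 79.7566
  f6: (p8, p7, p3) → 80.6399
  f7: (p8, p7, p2) → 29.1261
  f8: (p11, p9, p0) → 81.5330
  f9: (p11, p8, p0) → 81.7054
  f10: (p11, p8, p2) → 31.5479
  f11: (p11, p9, p5) → 89.6440
  f12: (p11, p2, p5) → 58.7594
  f13: (p1, p10, p5) → 20.7781
  f14: (p1, p7, p5) → 28.5057
  f15: (p1, p10, p3) → 73.0473
  f16: (p1, p7, p3) → 65.8698
Σ area = 956.099

Euler: V−E+F = 10−24+16 = 2.

facets=16 area=956.099


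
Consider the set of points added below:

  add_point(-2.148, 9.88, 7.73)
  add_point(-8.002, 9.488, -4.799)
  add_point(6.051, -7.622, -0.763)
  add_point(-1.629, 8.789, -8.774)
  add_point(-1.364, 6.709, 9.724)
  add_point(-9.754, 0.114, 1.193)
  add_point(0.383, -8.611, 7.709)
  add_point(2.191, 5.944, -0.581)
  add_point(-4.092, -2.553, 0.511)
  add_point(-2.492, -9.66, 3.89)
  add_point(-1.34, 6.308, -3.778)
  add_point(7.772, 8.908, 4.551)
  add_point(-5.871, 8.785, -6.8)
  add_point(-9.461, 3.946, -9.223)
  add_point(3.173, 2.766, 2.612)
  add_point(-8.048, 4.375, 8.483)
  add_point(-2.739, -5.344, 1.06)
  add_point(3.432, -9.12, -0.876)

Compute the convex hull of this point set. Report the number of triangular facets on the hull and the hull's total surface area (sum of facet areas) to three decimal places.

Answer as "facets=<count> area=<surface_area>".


facets=22 area=1077.106

Hull vertices (13/18): indices [0, 1, 2, 3, 4, 5, 6, 9, 11, 12, 13, 15, 17].

Per-facet area ½‖(b−a)×(c−a)‖:
  f1: (p13, p9, p5) → 61.5440
  f2: (p15, p9, p5) → 53.5041
  f3: (p17, p13, p9) → 75.4191
  f4: (p17, p2, p13) → 29.4856
  f5: (p6, p15, p9) → 37.7395
  f6: (p6, p2, p11) → 88.8421
  f7: (p6, p17, p9) → 18.6493
  f8: (p6, p17, p2) → 13.4152
  f9: (p1, p13, p5) → 38.2903
  f10: (p1, p15, p5) → 48.5096
  f11: (p4, p6, p11) → 83.3222
  f12: (p4, p6, p15) → 54.2827
  f13: (p3, p2, p13) → 90.9834
  f14: (p3, p2, p11) → 135.1413
  f15: (p0, p1, p15) → 54.3788
  f16: (p0, p4, p15) → 13.7528
  f17: (p0, p4, p11) → 19.8914
  f18: (p0, p3, p11) → 81.4420
  f19: (p0, p3, p1) → 51.7889
  f20: (p12, p1, p13) → 9.7580
  f21: (p12, p3, p13) → 14.2631
  f22: (p12, p3, p1) → 2.7030
Σ area = 1077.106

Check V−E+F: 13 − 33 + 22 = 2.


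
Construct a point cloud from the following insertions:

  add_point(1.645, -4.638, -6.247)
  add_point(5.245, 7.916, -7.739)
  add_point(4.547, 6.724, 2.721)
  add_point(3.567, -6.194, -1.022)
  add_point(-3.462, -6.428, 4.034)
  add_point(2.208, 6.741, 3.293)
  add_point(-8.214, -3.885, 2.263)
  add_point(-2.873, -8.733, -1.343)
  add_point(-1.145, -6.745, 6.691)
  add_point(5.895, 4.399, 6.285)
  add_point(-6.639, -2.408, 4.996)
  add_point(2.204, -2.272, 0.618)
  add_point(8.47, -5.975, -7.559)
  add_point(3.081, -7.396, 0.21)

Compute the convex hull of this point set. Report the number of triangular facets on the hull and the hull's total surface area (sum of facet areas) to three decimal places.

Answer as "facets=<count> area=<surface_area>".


facets=20 area=705.144

12 of the 14 inputs are extreme points: [0, 1, 2, 4, 5, 6, 7, 8, 9, 10, 12, 13].

Facet areas (half cross-product norm):
  f1: (p5, p1, p6) → 84.2268
  f2: (p0, p1, p6) → 83.5254
  f3: (p0, p1, p12) → 46.2601
  f4: (p10, p8, p6) → 12.0612
  f5: (p10, p5, p6) → 19.2396
  f6: (p2, p5, p1) → 12.1221
  f7: (p7, p0, p12) → 22.6723
  f8: (p7, p0, p6) → 29.5790
  f9: (p9, p10, p8) → 47.2055
  f10: (p9, p10, p5) → 33.8541
  f11: (p9, p2, p5) → 5.3432
  f12: (p9, p1, p12) → 99.6794
  f13: (p9, p2, p1) → 13.1190
  f14: (p13, p7, p12) → 28.0364
  f15: (p13, p7, p8) → 23.3877
  f16: (p13, p9, p12) → 64.3871
  f17: (p13, p9, p8) → 49.6319
  f18: (p4, p8, p6) → 5.7064
  f19: (p4, p7, p6) → 16.6730
  f20: (p4, p7, p8) → 8.4338
Σ area = 705.144

Euler: V−E+F = 12−30+20 = 2.


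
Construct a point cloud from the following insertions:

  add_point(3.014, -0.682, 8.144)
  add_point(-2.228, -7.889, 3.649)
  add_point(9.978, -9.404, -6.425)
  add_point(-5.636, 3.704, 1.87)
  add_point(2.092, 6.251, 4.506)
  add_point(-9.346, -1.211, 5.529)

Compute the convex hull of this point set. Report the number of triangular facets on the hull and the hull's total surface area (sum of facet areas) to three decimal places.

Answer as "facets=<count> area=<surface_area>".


6 of the 6 inputs are extreme points: [0, 1, 2, 3, 4, 5].

Facet areas (half cross-product norm):
  f1: (p0, p4, p5) → 49.0917
  f2: (p0, p4, p2) → 72.0094
  f3: (p1, p2, p5) → 53.6904
  f4: (p1, p0, p5) → 48.6603
  f5: (p1, p0, p2) → 79.2484
  f6: (p3, p2, p5) → 77.9208
  f7: (p3, p4, p5) → 26.2614
  f8: (p3, p4, p2) → 88.2616
Σ area = 495.144

Check V−E+F: 6 − 12 + 8 = 2.

facets=8 area=495.144
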